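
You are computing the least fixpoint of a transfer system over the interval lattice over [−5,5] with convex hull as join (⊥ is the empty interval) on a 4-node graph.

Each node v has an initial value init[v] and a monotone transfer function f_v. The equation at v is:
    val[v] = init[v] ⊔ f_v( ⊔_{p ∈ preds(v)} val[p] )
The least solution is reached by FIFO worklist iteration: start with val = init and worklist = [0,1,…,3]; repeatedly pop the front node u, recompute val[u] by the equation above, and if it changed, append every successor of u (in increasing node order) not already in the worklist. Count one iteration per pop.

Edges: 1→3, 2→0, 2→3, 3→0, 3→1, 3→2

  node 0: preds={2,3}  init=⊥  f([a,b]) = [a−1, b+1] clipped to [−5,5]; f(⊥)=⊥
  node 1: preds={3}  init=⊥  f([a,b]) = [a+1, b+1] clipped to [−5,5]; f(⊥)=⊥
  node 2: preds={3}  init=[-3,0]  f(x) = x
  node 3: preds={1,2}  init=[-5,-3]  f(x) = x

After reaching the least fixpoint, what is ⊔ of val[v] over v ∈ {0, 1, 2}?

[-5,5]

Iteration log — 29 steps:
  step 1. node 0  ⊔preds=[-5,0]  new=[-5,1]  old=⊥  +wl: 
  step 2. node 1  ⊔preds=[-5,-3]  new=[-4,-2]  old=⊥  +wl: 
  step 3. node 2  ⊔preds=[-5,-3]  new=[-5,0]  old=[-3,0]  +wl: 0
  step 4. node 3  ⊔preds=[-5,0]  new=[-5,0]  old=[-5,-3]  +wl: 1,2
  step 5. node 0  ⊔preds=[-5,0]  new=[-5,1]  stable
  step 6. node 1  ⊔preds=[-5,0]  new=[-4,1]  old=[-4,-2]  +wl: 3
  step 7. node 2  ⊔preds=[-5,0]  new=[-5,0]  stable
  step 8. node 3  ⊔preds=[-5,1]  new=[-5,1]  old=[-5,0]  +wl: 0,1,2
  step 9. node 0  ⊔preds=[-5,1]  new=[-5,2]  old=[-5,1]  +wl: 
  step 10. node 1  ⊔preds=[-5,1]  new=[-4,2]  old=[-4,1]  +wl: 3
  step 11. node 2  ⊔preds=[-5,1]  new=[-5,1]  old=[-5,0]  +wl: 0
  step 12. node 3  ⊔preds=[-5,2]  new=[-5,2]  old=[-5,1]  +wl: 1,2
  step 13. node 0  ⊔preds=[-5,2]  new=[-5,3]  old=[-5,2]  +wl: 
  step 14. node 1  ⊔preds=[-5,2]  new=[-4,3]  old=[-4,2]  +wl: 3
  step 15. node 2  ⊔preds=[-5,2]  new=[-5,2]  old=[-5,1]  +wl: 0
  step 16. node 3  ⊔preds=[-5,3]  new=[-5,3]  old=[-5,2]  +wl: 1,2
  step 17. node 0  ⊔preds=[-5,3]  new=[-5,4]  old=[-5,3]  +wl: 
  step 18. node 1  ⊔preds=[-5,3]  new=[-4,4]  old=[-4,3]  +wl: 3
  step 19. node 2  ⊔preds=[-5,3]  new=[-5,3]  old=[-5,2]  +wl: 0
  step 20. node 3  ⊔preds=[-5,4]  new=[-5,4]  old=[-5,3]  +wl: 1,2
  step 21. node 0  ⊔preds=[-5,4]  new=[-5,5]  old=[-5,4]  +wl: 
  step 22. node 1  ⊔preds=[-5,4]  new=[-4,5]  old=[-4,4]  +wl: 3
  step 23. node 2  ⊔preds=[-5,4]  new=[-5,4]  old=[-5,3]  +wl: 0
  step 24. node 3  ⊔preds=[-5,5]  new=[-5,5]  old=[-5,4]  +wl: 1,2
  step 25. node 0  ⊔preds=[-5,5]  new=[-5,5]  stable
  step 26. node 1  ⊔preds=[-5,5]  new=[-4,5]  stable
  step 27. node 2  ⊔preds=[-5,5]  new=[-5,5]  old=[-5,4]  +wl: 0,3
  step 28. node 0  ⊔preds=[-5,5]  new=[-5,5]  stable
  step 29. node 3  ⊔preds=[-5,5]  new=[-5,5]  stable

Least fixpoint reached:
  node 0: [-5,5]
  node 1: [-4,5]
  node 2: [-5,5]
  node 3: [-5,5]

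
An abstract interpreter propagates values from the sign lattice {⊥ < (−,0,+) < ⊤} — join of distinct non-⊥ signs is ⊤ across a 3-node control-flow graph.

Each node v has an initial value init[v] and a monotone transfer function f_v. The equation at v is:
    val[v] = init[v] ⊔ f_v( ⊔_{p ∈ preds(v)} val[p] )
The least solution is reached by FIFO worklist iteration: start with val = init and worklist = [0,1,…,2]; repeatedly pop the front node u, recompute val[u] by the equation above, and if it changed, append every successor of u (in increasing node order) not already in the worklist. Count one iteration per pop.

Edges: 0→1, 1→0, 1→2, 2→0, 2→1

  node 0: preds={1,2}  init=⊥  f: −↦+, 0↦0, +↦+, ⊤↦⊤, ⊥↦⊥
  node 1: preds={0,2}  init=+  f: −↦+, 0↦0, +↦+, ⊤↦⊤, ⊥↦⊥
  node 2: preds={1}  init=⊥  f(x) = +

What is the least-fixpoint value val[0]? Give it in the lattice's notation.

+

Trace (5 dequeues):
  [1] u=0 | in + | out + | prev ⊥ | push {}
  [2] u=1 | in + | out + | ==
  [3] u=2 | in + | out + | prev ⊥ | push {0,1}
  [4] u=0 | in + | out + | ==
  [5] u=1 | in + | out + | ==

Converged values:
  [0] +
  [1] +
  [2] +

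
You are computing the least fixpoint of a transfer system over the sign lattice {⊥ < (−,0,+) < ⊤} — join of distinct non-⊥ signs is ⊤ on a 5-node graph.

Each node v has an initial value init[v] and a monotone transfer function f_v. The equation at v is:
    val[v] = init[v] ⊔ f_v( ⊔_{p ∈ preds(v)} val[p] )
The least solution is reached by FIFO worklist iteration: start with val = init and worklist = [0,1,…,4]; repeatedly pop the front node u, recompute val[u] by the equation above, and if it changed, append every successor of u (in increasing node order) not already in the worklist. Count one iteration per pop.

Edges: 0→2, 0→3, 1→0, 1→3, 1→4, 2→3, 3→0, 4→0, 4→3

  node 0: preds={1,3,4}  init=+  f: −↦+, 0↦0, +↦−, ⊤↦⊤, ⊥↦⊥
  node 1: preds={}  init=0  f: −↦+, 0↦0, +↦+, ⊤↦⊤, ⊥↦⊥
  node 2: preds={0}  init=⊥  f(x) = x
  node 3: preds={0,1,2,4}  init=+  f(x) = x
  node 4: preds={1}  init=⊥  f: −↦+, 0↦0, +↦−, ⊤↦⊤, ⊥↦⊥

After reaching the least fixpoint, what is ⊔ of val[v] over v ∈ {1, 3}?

⊤

Iteration log — 7 steps:
  step 1. node 0  ⊔preds=⊤  new=⊤  old=+  +wl: 
  step 2. node 1  ⊔preds=⊥  new=0  stable
  step 3. node 2  ⊔preds=⊤  new=⊤  old=⊥  +wl: 
  step 4. node 3  ⊔preds=⊤  new=⊤  old=+  +wl: 0
  step 5. node 4  ⊔preds=0  new=0  old=⊥  +wl: 3
  step 6. node 0  ⊔preds=⊤  new=⊤  stable
  step 7. node 3  ⊔preds=⊤  new=⊤  stable

Least fixpoint reached:
  node 0: ⊤
  node 1: 0
  node 2: ⊤
  node 3: ⊤
  node 4: 0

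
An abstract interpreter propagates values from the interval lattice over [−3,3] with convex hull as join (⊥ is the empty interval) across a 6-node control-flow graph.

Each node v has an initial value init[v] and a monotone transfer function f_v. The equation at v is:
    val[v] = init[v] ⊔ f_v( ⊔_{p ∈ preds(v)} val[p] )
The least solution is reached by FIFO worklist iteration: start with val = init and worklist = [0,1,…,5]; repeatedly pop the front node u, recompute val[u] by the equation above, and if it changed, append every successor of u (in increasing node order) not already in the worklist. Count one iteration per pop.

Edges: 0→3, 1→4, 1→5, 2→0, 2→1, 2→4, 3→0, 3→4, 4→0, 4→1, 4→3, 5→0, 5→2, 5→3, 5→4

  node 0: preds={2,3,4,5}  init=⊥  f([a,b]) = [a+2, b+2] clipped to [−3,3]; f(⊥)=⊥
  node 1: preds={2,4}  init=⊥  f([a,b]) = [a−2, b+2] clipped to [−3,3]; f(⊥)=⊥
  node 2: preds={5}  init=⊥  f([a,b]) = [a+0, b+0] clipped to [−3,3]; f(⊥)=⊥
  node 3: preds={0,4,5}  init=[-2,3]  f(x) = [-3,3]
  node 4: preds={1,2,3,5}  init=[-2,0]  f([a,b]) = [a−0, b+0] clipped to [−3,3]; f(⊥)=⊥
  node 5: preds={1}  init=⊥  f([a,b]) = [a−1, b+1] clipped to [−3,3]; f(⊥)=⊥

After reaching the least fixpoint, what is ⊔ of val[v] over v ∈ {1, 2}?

Iteration log — 14 steps:
  step 1. node 0  ⊔preds=[-2,3]  new=[0,3]  old=⊥  +wl: 
  step 2. node 1  ⊔preds=[-2,0]  new=[-3,2]  old=⊥  +wl: 
  step 3. node 2  ⊔preds=⊥  new=⊥  stable
  step 4. node 3  ⊔preds=[-2,3]  new=[-3,3]  old=[-2,3]  +wl: 0
  step 5. node 4  ⊔preds=[-3,3]  new=[-3,3]  old=[-2,0]  +wl: 1,3
  step 6. node 5  ⊔preds=[-3,2]  new=[-3,3]  old=⊥  +wl: 2,4
  step 7. node 0  ⊔preds=[-3,3]  new=[-1,3]  old=[0,3]  +wl: 
  step 8. node 1  ⊔preds=[-3,3]  new=[-3,3]  old=[-3,2]  +wl: 5
  step 9. node 3  ⊔preds=[-3,3]  new=[-3,3]  stable
  step 10. node 2  ⊔preds=[-3,3]  new=[-3,3]  old=⊥  +wl: 0,1
  step 11. node 4  ⊔preds=[-3,3]  new=[-3,3]  stable
  step 12. node 5  ⊔preds=[-3,3]  new=[-3,3]  stable
  step 13. node 0  ⊔preds=[-3,3]  new=[-1,3]  stable
  step 14. node 1  ⊔preds=[-3,3]  new=[-3,3]  stable

Least fixpoint reached:
  node 0: [-1,3]
  node 1: [-3,3]
  node 2: [-3,3]
  node 3: [-3,3]
  node 4: [-3,3]
  node 5: [-3,3]

[-3,3]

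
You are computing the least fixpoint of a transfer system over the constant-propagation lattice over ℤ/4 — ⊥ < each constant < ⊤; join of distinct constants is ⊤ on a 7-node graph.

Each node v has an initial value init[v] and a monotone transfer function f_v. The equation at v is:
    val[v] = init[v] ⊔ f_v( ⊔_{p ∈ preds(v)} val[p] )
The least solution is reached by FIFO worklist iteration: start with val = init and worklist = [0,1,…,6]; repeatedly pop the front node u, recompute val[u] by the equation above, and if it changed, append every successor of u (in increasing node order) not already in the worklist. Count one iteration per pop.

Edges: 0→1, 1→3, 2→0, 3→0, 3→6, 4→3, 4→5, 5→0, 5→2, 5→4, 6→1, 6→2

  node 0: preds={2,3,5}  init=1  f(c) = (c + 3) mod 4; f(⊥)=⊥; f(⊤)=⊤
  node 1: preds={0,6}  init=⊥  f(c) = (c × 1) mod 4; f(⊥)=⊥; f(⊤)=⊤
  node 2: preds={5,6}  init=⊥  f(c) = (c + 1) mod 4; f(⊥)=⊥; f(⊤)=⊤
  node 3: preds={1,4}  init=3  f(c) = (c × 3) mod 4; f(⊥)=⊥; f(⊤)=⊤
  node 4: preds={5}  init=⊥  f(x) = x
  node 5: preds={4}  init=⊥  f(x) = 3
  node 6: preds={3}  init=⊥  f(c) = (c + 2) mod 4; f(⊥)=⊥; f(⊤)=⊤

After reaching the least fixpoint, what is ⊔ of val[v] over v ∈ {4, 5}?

3

Worklist (14 pops):
  #1 pop 0: in=3 → ⊤ (was 1); enqueue []
  #2 pop 1: in=⊤ → ⊤ (was ⊥); enqueue []
  #3 pop 2: in=⊥ → ⊥ (no change)
  #4 pop 3: in=⊤ → ⊤ (was 3); enqueue [0]
  #5 pop 4: in=⊥ → ⊥ (no change)
  #6 pop 5: in=⊥ → 3 (was ⊥); enqueue [2,4]
  #7 pop 6: in=⊤ → ⊤ (was ⊥); enqueue [1]
  #8 pop 0: in=⊤ → ⊤ (no change)
  #9 pop 2: in=⊤ → ⊤ (was ⊥); enqueue [0]
  #10 pop 4: in=3 → 3 (was ⊥); enqueue [3,5]
  #11 pop 1: in=⊤ → ⊤ (no change)
  #12 pop 0: in=⊤ → ⊤ (no change)
  #13 pop 3: in=⊤ → ⊤ (no change)
  #14 pop 5: in=3 → 3 (no change)

Fixpoint:
  val[0] = ⊤
  val[1] = ⊤
  val[2] = ⊤
  val[3] = ⊤
  val[4] = 3
  val[5] = 3
  val[6] = ⊤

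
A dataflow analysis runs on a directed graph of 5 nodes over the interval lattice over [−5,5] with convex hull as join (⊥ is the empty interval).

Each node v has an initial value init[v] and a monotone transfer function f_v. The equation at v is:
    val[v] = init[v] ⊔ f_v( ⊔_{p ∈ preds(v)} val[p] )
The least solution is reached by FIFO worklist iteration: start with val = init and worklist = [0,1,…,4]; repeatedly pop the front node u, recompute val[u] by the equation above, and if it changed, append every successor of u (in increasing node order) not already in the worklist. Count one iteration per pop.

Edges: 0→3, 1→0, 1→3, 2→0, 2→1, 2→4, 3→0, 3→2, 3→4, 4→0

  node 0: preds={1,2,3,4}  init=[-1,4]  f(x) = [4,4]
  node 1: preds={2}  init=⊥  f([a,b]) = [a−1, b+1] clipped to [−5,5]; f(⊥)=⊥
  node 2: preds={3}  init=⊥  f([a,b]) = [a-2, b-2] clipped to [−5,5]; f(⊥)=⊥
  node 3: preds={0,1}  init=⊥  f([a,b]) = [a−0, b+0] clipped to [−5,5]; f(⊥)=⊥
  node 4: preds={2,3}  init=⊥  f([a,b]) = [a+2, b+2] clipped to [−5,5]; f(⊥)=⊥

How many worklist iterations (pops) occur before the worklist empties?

22

Iteration log — 22 steps:
  step 1. node 0  ⊔preds=⊥  new=[-1,4]  stable
  step 2. node 1  ⊔preds=⊥  new=⊥  stable
  step 3. node 2  ⊔preds=⊥  new=⊥  stable
  step 4. node 3  ⊔preds=[-1,4]  new=[-1,4]  old=⊥  +wl: 0,2
  step 5. node 4  ⊔preds=[-1,4]  new=[1,5]  old=⊥  +wl: 
  step 6. node 0  ⊔preds=[-1,5]  new=[-1,4]  stable
  step 7. node 2  ⊔preds=[-1,4]  new=[-3,2]  old=⊥  +wl: 0,1,4
  step 8. node 0  ⊔preds=[-3,5]  new=[-1,4]  stable
  step 9. node 1  ⊔preds=[-3,2]  new=[-4,3]  old=⊥  +wl: 0,3
  step 10. node 4  ⊔preds=[-3,4]  new=[-1,5]  old=[1,5]  +wl: 
  step 11. node 0  ⊔preds=[-4,5]  new=[-1,4]  stable
  step 12. node 3  ⊔preds=[-4,4]  new=[-4,4]  old=[-1,4]  +wl: 0,2,4
  step 13. node 0  ⊔preds=[-4,5]  new=[-1,4]  stable
  step 14. node 2  ⊔preds=[-4,4]  new=[-5,2]  old=[-3,2]  +wl: 0,1
  step 15. node 4  ⊔preds=[-5,4]  new=[-3,5]  old=[-1,5]  +wl: 
  step 16. node 0  ⊔preds=[-5,5]  new=[-1,4]  stable
  step 17. node 1  ⊔preds=[-5,2]  new=[-5,3]  old=[-4,3]  +wl: 0,3
  step 18. node 0  ⊔preds=[-5,5]  new=[-1,4]  stable
  step 19. node 3  ⊔preds=[-5,4]  new=[-5,4]  old=[-4,4]  +wl: 0,2,4
  step 20. node 0  ⊔preds=[-5,5]  new=[-1,4]  stable
  step 21. node 2  ⊔preds=[-5,4]  new=[-5,2]  stable
  step 22. node 4  ⊔preds=[-5,4]  new=[-3,5]  stable

Least fixpoint reached:
  node 0: [-1,4]
  node 1: [-5,3]
  node 2: [-5,2]
  node 3: [-5,4]
  node 4: [-3,5]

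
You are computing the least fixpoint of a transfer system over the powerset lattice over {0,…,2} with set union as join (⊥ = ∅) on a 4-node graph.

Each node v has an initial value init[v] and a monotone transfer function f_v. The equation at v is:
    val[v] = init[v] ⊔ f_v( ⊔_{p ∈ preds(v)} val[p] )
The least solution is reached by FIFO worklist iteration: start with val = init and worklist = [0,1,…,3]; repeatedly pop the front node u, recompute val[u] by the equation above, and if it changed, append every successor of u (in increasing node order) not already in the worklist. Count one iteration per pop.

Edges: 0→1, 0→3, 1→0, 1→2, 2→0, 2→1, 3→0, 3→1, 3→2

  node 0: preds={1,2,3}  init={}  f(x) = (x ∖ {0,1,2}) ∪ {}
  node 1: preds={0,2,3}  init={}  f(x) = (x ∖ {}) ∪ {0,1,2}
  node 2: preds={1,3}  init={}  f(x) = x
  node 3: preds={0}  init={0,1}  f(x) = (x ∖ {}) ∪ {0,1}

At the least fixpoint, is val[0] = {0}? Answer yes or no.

Iteration log — 6 steps:
  step 1. node 0  ⊔preds={0,1}  new={}  stable
  step 2. node 1  ⊔preds={0,1}  new={0,1,2}  old={}  +wl: 0
  step 3. node 2  ⊔preds={0,1,2}  new={0,1,2}  old={}  +wl: 1
  step 4. node 3  ⊔preds={}  new={0,1}  stable
  step 5. node 0  ⊔preds={0,1,2}  new={}  stable
  step 6. node 1  ⊔preds={0,1,2}  new={0,1,2}  stable

Least fixpoint reached:
  node 0: {}
  node 1: {0,1,2}
  node 2: {0,1,2}
  node 3: {0,1}

no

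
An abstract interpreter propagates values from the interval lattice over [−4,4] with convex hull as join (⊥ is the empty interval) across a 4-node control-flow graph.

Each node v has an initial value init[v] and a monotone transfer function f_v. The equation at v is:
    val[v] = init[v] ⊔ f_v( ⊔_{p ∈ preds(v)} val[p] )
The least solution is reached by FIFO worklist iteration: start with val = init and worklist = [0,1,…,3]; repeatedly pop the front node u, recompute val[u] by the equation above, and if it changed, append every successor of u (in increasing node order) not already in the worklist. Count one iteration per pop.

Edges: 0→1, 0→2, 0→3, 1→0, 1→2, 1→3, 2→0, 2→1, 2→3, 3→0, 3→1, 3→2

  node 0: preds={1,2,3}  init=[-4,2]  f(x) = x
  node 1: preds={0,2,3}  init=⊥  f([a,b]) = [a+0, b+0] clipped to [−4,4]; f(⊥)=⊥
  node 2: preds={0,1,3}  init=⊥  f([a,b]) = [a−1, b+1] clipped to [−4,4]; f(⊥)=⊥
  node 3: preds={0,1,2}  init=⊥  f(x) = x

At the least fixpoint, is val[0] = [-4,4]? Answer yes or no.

Trace (13 dequeues):
  [1] u=0 | in ⊥ | out [-4,2] | ==
  [2] u=1 | in [-4,2] | out [-4,2] | prev ⊥ | push {0}
  [3] u=2 | in [-4,2] | out [-4,3] | prev ⊥ | push {1}
  [4] u=3 | in [-4,3] | out [-4,3] | prev ⊥ | push {2}
  [5] u=0 | in [-4,3] | out [-4,3] | prev [-4,2] | push {3}
  [6] u=1 | in [-4,3] | out [-4,3] | prev [-4,2] | push {0}
  [7] u=2 | in [-4,3] | out [-4,4] | prev [-4,3] | push {1}
  [8] u=3 | in [-4,4] | out [-4,4] | prev [-4,3] | push {2}
  [9] u=0 | in [-4,4] | out [-4,4] | prev [-4,3] | push {3}
  [10] u=1 | in [-4,4] | out [-4,4] | prev [-4,3] | push {0}
  [11] u=2 | in [-4,4] | out [-4,4] | ==
  [12] u=3 | in [-4,4] | out [-4,4] | ==
  [13] u=0 | in [-4,4] | out [-4,4] | ==

Converged values:
  [0] [-4,4]
  [1] [-4,4]
  [2] [-4,4]
  [3] [-4,4]

yes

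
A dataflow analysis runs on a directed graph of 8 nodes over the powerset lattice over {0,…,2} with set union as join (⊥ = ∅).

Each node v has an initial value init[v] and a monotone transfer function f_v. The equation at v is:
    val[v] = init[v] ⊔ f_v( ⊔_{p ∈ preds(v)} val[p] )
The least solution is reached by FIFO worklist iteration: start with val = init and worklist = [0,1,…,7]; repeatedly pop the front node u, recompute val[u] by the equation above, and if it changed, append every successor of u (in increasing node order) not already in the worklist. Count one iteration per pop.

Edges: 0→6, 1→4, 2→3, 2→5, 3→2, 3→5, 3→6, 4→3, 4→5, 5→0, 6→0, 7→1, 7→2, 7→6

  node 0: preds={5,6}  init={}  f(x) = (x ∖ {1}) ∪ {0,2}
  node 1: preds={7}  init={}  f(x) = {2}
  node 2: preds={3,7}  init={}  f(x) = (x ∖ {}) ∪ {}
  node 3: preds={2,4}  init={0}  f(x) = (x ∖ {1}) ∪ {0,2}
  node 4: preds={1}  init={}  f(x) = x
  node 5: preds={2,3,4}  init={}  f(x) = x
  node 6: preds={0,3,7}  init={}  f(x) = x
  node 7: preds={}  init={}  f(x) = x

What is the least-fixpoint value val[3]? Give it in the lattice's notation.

{0,2}

Worklist (12 pops):
  #1 pop 0: in={} → {0,2} (was {}); enqueue []
  #2 pop 1: in={} → {2} (was {}); enqueue []
  #3 pop 2: in={0} → {0} (was {}); enqueue []
  #4 pop 3: in={0} → {0,2} (was {0}); enqueue [2]
  #5 pop 4: in={2} → {2} (was {}); enqueue [3]
  #6 pop 5: in={0,2} → {0,2} (was {}); enqueue [0]
  #7 pop 6: in={0,2} → {0,2} (was {}); enqueue []
  #8 pop 7: in={} → {} (no change)
  #9 pop 2: in={0,2} → {0,2} (was {0}); enqueue [5]
  #10 pop 3: in={0,2} → {0,2} (no change)
  #11 pop 0: in={0,2} → {0,2} (no change)
  #12 pop 5: in={0,2} → {0,2} (no change)

Fixpoint:
  val[0] = {0,2}
  val[1] = {2}
  val[2] = {0,2}
  val[3] = {0,2}
  val[4] = {2}
  val[5] = {0,2}
  val[6] = {0,2}
  val[7] = {}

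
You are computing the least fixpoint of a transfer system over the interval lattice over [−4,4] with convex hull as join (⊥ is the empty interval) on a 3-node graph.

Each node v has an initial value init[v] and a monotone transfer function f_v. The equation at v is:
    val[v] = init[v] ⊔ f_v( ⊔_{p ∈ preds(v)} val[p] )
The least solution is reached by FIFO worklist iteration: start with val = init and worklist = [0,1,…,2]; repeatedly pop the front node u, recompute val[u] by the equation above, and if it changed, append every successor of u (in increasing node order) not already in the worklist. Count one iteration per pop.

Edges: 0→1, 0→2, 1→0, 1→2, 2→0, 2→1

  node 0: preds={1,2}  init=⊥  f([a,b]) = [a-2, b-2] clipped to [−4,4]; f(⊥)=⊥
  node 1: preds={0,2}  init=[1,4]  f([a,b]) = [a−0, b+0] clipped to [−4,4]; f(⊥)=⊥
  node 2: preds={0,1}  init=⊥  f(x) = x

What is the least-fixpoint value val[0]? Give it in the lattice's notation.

Iteration log — 11 steps:
  step 1. node 0  ⊔preds=[1,4]  new=[-1,2]  old=⊥  +wl: 
  step 2. node 1  ⊔preds=[-1,2]  new=[-1,4]  old=[1,4]  +wl: 0
  step 3. node 2  ⊔preds=[-1,4]  new=[-1,4]  old=⊥  +wl: 1
  step 4. node 0  ⊔preds=[-1,4]  new=[-3,2]  old=[-1,2]  +wl: 2
  step 5. node 1  ⊔preds=[-3,4]  new=[-3,4]  old=[-1,4]  +wl: 0
  step 6. node 2  ⊔preds=[-3,4]  new=[-3,4]  old=[-1,4]  +wl: 1
  step 7. node 0  ⊔preds=[-3,4]  new=[-4,2]  old=[-3,2]  +wl: 2
  step 8. node 1  ⊔preds=[-4,4]  new=[-4,4]  old=[-3,4]  +wl: 0
  step 9. node 2  ⊔preds=[-4,4]  new=[-4,4]  old=[-3,4]  +wl: 1
  step 10. node 0  ⊔preds=[-4,4]  new=[-4,2]  stable
  step 11. node 1  ⊔preds=[-4,4]  new=[-4,4]  stable

Least fixpoint reached:
  node 0: [-4,2]
  node 1: [-4,4]
  node 2: [-4,4]

[-4,2]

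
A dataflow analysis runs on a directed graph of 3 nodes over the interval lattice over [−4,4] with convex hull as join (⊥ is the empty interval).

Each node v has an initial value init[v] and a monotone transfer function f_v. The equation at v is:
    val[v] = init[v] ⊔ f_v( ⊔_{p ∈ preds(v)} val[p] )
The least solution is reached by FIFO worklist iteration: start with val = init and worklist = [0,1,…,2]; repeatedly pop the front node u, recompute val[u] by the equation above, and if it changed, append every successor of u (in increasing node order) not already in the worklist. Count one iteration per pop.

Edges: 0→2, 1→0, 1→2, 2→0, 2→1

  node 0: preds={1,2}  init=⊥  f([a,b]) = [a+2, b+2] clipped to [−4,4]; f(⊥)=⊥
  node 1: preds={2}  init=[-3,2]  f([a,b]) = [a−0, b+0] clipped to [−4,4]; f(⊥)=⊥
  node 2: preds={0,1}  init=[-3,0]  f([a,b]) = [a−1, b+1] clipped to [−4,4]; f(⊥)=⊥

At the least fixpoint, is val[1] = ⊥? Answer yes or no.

no

Iteration log — 7 steps:
  step 1. node 0  ⊔preds=[-3,2]  new=[-1,4]  old=⊥  +wl: 
  step 2. node 1  ⊔preds=[-3,0]  new=[-3,2]  stable
  step 3. node 2  ⊔preds=[-3,4]  new=[-4,4]  old=[-3,0]  +wl: 0,1
  step 4. node 0  ⊔preds=[-4,4]  new=[-2,4]  old=[-1,4]  +wl: 2
  step 5. node 1  ⊔preds=[-4,4]  new=[-4,4]  old=[-3,2]  +wl: 0
  step 6. node 2  ⊔preds=[-4,4]  new=[-4,4]  stable
  step 7. node 0  ⊔preds=[-4,4]  new=[-2,4]  stable

Least fixpoint reached:
  node 0: [-2,4]
  node 1: [-4,4]
  node 2: [-4,4]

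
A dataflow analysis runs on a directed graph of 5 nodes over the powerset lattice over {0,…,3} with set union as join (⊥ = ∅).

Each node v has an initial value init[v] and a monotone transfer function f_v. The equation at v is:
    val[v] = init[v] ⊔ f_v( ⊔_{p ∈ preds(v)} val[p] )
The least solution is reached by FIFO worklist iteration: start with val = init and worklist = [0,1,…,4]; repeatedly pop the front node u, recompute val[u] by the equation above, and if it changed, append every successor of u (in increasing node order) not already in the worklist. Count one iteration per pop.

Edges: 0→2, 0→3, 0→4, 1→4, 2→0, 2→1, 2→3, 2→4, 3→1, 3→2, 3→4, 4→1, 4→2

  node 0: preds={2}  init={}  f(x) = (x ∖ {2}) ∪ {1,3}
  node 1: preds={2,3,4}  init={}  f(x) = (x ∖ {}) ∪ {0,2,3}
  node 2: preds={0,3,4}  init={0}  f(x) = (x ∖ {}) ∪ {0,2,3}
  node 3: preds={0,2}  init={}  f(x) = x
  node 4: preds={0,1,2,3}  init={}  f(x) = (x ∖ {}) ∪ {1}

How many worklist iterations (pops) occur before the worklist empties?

Worklist (9 pops):
  #1 pop 0: in={0} → {0,1,3} (was {}); enqueue []
  #2 pop 1: in={0} → {0,2,3} (was {}); enqueue []
  #3 pop 2: in={0,1,3} → {0,1,2,3} (was {0}); enqueue [0,1]
  #4 pop 3: in={0,1,2,3} → {0,1,2,3} (was {}); enqueue [2]
  #5 pop 4: in={0,1,2,3} → {0,1,2,3} (was {}); enqueue []
  #6 pop 0: in={0,1,2,3} → {0,1,3} (no change)
  #7 pop 1: in={0,1,2,3} → {0,1,2,3} (was {0,2,3}); enqueue [4]
  #8 pop 2: in={0,1,2,3} → {0,1,2,3} (no change)
  #9 pop 4: in={0,1,2,3} → {0,1,2,3} (no change)

Fixpoint:
  val[0] = {0,1,3}
  val[1] = {0,1,2,3}
  val[2] = {0,1,2,3}
  val[3] = {0,1,2,3}
  val[4] = {0,1,2,3}

9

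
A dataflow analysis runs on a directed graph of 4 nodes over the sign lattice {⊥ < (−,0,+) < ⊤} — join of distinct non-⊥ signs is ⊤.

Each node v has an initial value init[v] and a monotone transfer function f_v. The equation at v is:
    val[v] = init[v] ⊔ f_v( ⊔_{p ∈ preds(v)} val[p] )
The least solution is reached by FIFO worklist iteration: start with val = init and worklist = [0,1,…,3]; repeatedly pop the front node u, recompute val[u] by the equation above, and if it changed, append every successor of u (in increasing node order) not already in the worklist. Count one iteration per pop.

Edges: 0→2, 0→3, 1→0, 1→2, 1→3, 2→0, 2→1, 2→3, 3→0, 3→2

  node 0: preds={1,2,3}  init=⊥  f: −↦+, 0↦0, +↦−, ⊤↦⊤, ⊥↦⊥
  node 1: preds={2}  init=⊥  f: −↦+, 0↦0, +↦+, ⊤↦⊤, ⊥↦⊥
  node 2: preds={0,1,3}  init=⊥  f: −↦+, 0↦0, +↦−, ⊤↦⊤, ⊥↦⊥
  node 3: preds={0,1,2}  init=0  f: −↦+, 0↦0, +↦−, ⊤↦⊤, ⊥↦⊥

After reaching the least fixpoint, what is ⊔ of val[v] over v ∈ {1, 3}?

0

Worklist (9 pops):
  #1 pop 0: in=0 → 0 (was ⊥); enqueue []
  #2 pop 1: in=⊥ → ⊥ (no change)
  #3 pop 2: in=0 → 0 (was ⊥); enqueue [0,1]
  #4 pop 3: in=0 → 0 (no change)
  #5 pop 0: in=0 → 0 (no change)
  #6 pop 1: in=0 → 0 (was ⊥); enqueue [0,2,3]
  #7 pop 0: in=0 → 0 (no change)
  #8 pop 2: in=0 → 0 (no change)
  #9 pop 3: in=0 → 0 (no change)

Fixpoint:
  val[0] = 0
  val[1] = 0
  val[2] = 0
  val[3] = 0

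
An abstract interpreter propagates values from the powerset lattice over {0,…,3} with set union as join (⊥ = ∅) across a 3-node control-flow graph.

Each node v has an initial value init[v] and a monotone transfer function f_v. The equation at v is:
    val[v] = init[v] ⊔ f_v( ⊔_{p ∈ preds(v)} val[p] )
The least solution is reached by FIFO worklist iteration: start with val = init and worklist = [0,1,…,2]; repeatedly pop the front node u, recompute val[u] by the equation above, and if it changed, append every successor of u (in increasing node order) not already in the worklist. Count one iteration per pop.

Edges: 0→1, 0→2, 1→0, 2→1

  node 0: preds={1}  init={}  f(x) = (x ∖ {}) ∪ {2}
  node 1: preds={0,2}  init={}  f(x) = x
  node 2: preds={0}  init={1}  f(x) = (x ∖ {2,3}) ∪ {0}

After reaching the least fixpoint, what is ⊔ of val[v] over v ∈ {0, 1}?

{0,1,2}

Trace (9 dequeues):
  [1] u=0 | in {} | out {2} | prev {} | push {}
  [2] u=1 | in {1,2} | out {1,2} | prev {} | push {0}
  [3] u=2 | in {2} | out {0,1} | prev {1} | push {1}
  [4] u=0 | in {1,2} | out {1,2} | prev {2} | push {2}
  [5] u=1 | in {0,1,2} | out {0,1,2} | prev {1,2} | push {0}
  [6] u=2 | in {1,2} | out {0,1} | ==
  [7] u=0 | in {0,1,2} | out {0,1,2} | prev {1,2} | push {1,2}
  [8] u=1 | in {0,1,2} | out {0,1,2} | ==
  [9] u=2 | in {0,1,2} | out {0,1} | ==

Converged values:
  [0] {0,1,2}
  [1] {0,1,2}
  [2] {0,1}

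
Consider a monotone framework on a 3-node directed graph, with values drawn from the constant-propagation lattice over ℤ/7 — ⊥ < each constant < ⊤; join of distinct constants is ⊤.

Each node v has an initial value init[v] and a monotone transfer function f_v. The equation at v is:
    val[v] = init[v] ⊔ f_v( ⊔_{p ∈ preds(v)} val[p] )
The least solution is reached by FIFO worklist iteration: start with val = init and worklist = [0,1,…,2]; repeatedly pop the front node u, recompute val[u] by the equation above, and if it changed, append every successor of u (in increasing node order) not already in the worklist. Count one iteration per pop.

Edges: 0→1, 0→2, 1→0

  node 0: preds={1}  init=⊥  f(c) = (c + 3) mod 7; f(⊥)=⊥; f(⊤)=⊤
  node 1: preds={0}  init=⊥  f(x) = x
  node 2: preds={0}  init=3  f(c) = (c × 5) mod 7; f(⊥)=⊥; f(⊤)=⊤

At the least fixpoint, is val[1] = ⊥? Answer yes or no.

Trace (3 dequeues):
  [1] u=0 | in ⊥ | out ⊥ | ==
  [2] u=1 | in ⊥ | out ⊥ | ==
  [3] u=2 | in ⊥ | out 3 | ==

Converged values:
  [0] ⊥
  [1] ⊥
  [2] 3

yes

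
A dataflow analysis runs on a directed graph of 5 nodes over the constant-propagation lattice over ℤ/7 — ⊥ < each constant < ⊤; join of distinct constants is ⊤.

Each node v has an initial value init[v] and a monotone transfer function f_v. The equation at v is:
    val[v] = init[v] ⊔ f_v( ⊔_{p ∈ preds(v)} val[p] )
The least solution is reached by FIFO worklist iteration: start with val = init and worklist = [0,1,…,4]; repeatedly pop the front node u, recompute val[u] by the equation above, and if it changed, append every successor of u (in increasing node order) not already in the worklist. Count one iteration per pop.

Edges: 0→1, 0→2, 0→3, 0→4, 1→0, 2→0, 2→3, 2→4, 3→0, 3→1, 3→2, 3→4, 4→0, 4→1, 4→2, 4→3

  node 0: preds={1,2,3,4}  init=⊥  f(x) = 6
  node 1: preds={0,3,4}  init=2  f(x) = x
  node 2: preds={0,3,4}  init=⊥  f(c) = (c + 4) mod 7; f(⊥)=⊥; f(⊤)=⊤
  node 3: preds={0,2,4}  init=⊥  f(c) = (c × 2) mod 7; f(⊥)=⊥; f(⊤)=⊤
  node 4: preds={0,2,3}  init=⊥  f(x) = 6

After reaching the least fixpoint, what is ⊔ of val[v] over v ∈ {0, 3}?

Trace (11 dequeues):
  [1] u=0 | in 2 | out 6 | prev ⊥ | push {}
  [2] u=1 | in 6 | out ⊤ | prev 2 | push {0}
  [3] u=2 | in 6 | out 3 | prev ⊥ | push {}
  [4] u=3 | in ⊤ | out ⊤ | prev ⊥ | push {1,2}
  [5] u=4 | in ⊤ | out 6 | prev ⊥ | push {3}
  [6] u=0 | in ⊤ | out 6 | ==
  [7] u=1 | in ⊤ | out ⊤ | ==
  [8] u=2 | in ⊤ | out ⊤ | prev 3 | push {0,4}
  [9] u=3 | in ⊤ | out ⊤ | ==
  [10] u=0 | in ⊤ | out 6 | ==
  [11] u=4 | in ⊤ | out 6 | ==

Converged values:
  [0] 6
  [1] ⊤
  [2] ⊤
  [3] ⊤
  [4] 6

⊤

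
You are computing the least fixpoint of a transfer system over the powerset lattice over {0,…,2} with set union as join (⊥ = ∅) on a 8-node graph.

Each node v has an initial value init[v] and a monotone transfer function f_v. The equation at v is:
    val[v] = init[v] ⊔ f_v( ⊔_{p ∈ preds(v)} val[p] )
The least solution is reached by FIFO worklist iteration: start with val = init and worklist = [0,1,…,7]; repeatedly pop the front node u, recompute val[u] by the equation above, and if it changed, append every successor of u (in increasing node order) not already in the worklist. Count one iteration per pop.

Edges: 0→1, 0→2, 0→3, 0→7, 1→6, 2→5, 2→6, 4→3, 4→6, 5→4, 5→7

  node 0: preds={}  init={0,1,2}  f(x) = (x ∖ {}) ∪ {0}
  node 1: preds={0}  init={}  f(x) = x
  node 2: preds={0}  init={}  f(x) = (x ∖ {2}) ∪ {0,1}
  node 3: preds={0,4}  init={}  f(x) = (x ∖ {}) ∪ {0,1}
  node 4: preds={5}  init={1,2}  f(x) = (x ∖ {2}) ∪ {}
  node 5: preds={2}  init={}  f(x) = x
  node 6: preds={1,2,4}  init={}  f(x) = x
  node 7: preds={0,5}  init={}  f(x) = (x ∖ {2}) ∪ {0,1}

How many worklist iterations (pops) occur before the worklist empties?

11

Worklist (11 pops):
  #1 pop 0: in={} → {0,1,2} (no change)
  #2 pop 1: in={0,1,2} → {0,1,2} (was {}); enqueue []
  #3 pop 2: in={0,1,2} → {0,1} (was {}); enqueue []
  #4 pop 3: in={0,1,2} → {0,1,2} (was {}); enqueue []
  #5 pop 4: in={} → {1,2} (no change)
  #6 pop 5: in={0,1} → {0,1} (was {}); enqueue [4]
  #7 pop 6: in={0,1,2} → {0,1,2} (was {}); enqueue []
  #8 pop 7: in={0,1,2} → {0,1} (was {}); enqueue []
  #9 pop 4: in={0,1} → {0,1,2} (was {1,2}); enqueue [3,6]
  #10 pop 3: in={0,1,2} → {0,1,2} (no change)
  #11 pop 6: in={0,1,2} → {0,1,2} (no change)

Fixpoint:
  val[0] = {0,1,2}
  val[1] = {0,1,2}
  val[2] = {0,1}
  val[3] = {0,1,2}
  val[4] = {0,1,2}
  val[5] = {0,1}
  val[6] = {0,1,2}
  val[7] = {0,1}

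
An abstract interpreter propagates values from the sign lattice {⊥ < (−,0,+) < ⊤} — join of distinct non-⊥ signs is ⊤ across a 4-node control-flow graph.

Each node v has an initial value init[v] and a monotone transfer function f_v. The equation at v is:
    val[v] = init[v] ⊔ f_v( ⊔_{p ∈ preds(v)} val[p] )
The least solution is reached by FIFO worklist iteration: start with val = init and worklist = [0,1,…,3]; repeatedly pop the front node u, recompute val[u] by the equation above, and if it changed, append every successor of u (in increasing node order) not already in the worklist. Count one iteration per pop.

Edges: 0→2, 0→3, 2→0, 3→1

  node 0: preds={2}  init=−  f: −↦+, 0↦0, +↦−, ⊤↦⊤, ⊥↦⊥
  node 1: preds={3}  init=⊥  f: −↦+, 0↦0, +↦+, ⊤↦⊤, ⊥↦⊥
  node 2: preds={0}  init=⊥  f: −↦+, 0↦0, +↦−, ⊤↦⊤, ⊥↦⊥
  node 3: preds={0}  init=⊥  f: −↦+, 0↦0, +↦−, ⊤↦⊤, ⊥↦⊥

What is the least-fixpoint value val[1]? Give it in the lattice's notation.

Iteration log — 6 steps:
  step 1. node 0  ⊔preds=⊥  new=−  stable
  step 2. node 1  ⊔preds=⊥  new=⊥  stable
  step 3. node 2  ⊔preds=−  new=+  old=⊥  +wl: 0
  step 4. node 3  ⊔preds=−  new=+  old=⊥  +wl: 1
  step 5. node 0  ⊔preds=+  new=−  stable
  step 6. node 1  ⊔preds=+  new=+  old=⊥  +wl: 

Least fixpoint reached:
  node 0: −
  node 1: +
  node 2: +
  node 3: +

+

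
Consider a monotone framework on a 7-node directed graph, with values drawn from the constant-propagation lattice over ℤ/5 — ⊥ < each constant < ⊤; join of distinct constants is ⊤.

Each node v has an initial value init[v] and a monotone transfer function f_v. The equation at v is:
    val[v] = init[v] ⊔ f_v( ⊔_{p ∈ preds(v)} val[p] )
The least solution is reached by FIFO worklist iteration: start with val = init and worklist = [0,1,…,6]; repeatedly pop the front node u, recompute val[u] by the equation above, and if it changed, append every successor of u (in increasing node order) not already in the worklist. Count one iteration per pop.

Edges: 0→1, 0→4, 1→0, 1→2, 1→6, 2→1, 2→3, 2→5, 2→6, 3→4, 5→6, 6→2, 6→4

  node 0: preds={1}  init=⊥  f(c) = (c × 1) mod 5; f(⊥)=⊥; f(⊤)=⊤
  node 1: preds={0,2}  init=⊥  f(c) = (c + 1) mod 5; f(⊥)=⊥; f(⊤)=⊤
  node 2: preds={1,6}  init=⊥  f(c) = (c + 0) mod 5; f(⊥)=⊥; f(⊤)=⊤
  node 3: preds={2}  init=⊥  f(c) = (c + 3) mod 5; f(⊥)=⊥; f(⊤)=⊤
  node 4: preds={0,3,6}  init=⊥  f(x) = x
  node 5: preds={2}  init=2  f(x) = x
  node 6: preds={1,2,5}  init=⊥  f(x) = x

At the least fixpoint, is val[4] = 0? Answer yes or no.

Trace (24 dequeues):
  [1] u=0 | in ⊥ | out ⊥ | ==
  [2] u=1 | in ⊥ | out ⊥ | ==
  [3] u=2 | in ⊥ | out ⊥ | ==
  [4] u=3 | in ⊥ | out ⊥ | ==
  [5] u=4 | in ⊥ | out ⊥ | ==
  [6] u=5 | in ⊥ | out 2 | ==
  [7] u=6 | in 2 | out 2 | prev ⊥ | push {2,4}
  [8] u=2 | in 2 | out 2 | prev ⊥ | push {1,3,5,6}
  [9] u=4 | in 2 | out 2 | prev ⊥ | push {}
  [10] u=1 | in 2 | out 3 | prev ⊥ | push {0,2}
  [11] u=3 | in 2 | out 0 | prev ⊥ | push {4}
  [12] u=5 | in 2 | out 2 | ==
  [13] u=6 | in ⊤ | out ⊤ | prev 2 | push {}
  [14] u=0 | in 3 | out 3 | prev ⊥ | push {1}
  [15] u=2 | in ⊤ | out ⊤ | prev 2 | push {3,5,6}
  [16] u=4 | in ⊤ | out ⊤ | prev 2 | push {}
  [17] u=1 | in ⊤ | out ⊤ | prev 3 | push {0,2}
  [18] u=3 | in ⊤ | out ⊤ | prev 0 | push {4}
  [19] u=5 | in ⊤ | out ⊤ | prev 2 | push {}
  [20] u=6 | in ⊤ | out ⊤ | ==
  [21] u=0 | in ⊤ | out ⊤ | prev 3 | push {1}
  [22] u=2 | in ⊤ | out ⊤ | ==
  [23] u=4 | in ⊤ | out ⊤ | ==
  [24] u=1 | in ⊤ | out ⊤ | ==

Converged values:
  [0] ⊤
  [1] ⊤
  [2] ⊤
  [3] ⊤
  [4] ⊤
  [5] ⊤
  [6] ⊤

no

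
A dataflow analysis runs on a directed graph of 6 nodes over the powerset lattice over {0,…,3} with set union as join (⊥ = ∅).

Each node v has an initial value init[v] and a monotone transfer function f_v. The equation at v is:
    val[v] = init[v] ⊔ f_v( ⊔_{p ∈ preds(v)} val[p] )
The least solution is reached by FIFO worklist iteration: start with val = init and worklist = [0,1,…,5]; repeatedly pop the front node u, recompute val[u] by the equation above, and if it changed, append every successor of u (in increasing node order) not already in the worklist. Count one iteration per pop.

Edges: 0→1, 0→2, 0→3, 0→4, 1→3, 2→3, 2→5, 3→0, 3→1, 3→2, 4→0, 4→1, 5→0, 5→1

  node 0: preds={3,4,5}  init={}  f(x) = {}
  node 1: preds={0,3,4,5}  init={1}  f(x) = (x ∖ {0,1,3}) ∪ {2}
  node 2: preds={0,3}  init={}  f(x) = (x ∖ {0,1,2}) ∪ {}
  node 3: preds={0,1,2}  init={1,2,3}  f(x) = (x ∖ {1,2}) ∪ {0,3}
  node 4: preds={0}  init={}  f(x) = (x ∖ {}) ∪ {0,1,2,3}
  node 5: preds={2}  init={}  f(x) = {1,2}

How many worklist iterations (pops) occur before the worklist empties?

9

Trace (9 dequeues):
  [1] u=0 | in {1,2,3} | out {} | ==
  [2] u=1 | in {1,2,3} | out {1,2} | prev {1} | push {}
  [3] u=2 | in {1,2,3} | out {3} | prev {} | push {}
  [4] u=3 | in {1,2,3} | out {0,1,2,3} | prev {1,2,3} | push {0,1,2}
  [5] u=4 | in {} | out {0,1,2,3} | prev {} | push {}
  [6] u=5 | in {3} | out {1,2} | prev {} | push {}
  [7] u=0 | in {0,1,2,3} | out {} | ==
  [8] u=1 | in {0,1,2,3} | out {1,2} | ==
  [9] u=2 | in {0,1,2,3} | out {3} | ==

Converged values:
  [0] {}
  [1] {1,2}
  [2] {3}
  [3] {0,1,2,3}
  [4] {0,1,2,3}
  [5] {1,2}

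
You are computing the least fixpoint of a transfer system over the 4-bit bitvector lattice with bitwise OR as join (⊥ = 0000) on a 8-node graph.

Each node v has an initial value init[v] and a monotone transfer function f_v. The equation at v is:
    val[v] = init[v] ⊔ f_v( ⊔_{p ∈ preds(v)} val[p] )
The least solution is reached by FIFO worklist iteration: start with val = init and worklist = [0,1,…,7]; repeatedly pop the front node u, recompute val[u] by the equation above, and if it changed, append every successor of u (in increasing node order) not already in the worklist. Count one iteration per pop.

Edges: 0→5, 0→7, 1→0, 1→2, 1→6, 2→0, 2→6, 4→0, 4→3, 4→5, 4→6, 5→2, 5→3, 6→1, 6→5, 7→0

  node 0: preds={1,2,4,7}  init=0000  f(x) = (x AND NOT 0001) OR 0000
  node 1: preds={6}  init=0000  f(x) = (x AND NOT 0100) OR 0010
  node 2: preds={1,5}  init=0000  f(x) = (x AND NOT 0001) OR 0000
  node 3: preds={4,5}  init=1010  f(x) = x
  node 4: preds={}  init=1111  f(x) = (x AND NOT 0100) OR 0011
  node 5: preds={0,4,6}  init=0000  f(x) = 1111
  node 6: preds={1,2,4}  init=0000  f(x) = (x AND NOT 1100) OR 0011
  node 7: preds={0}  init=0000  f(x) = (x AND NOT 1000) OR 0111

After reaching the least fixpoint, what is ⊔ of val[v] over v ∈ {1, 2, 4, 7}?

1111

Worklist (16 pops):
  #1 pop 0: in=1111 → 1110 (was 0000); enqueue []
  #2 pop 1: in=0000 → 0010 (was 0000); enqueue [0]
  #3 pop 2: in=0010 → 0010 (was 0000); enqueue []
  #4 pop 3: in=1111 → 1111 (was 1010); enqueue []
  #5 pop 4: in=0000 → 1111 (no change)
  #6 pop 5: in=1111 → 1111 (was 0000); enqueue [2,3]
  #7 pop 6: in=1111 → 0011 (was 0000); enqueue [1,5]
  #8 pop 7: in=1110 → 0111 (was 0000); enqueue []
  #9 pop 0: in=1111 → 1110 (no change)
  #10 pop 2: in=1111 → 1110 (was 0010); enqueue [0,6]
  #11 pop 3: in=1111 → 1111 (no change)
  #12 pop 1: in=0011 → 0011 (was 0010); enqueue [2]
  #13 pop 5: in=1111 → 1111 (no change)
  #14 pop 0: in=1111 → 1110 (no change)
  #15 pop 6: in=1111 → 0011 (no change)
  #16 pop 2: in=1111 → 1110 (no change)

Fixpoint:
  val[0] = 1110
  val[1] = 0011
  val[2] = 1110
  val[3] = 1111
  val[4] = 1111
  val[5] = 1111
  val[6] = 0011
  val[7] = 0111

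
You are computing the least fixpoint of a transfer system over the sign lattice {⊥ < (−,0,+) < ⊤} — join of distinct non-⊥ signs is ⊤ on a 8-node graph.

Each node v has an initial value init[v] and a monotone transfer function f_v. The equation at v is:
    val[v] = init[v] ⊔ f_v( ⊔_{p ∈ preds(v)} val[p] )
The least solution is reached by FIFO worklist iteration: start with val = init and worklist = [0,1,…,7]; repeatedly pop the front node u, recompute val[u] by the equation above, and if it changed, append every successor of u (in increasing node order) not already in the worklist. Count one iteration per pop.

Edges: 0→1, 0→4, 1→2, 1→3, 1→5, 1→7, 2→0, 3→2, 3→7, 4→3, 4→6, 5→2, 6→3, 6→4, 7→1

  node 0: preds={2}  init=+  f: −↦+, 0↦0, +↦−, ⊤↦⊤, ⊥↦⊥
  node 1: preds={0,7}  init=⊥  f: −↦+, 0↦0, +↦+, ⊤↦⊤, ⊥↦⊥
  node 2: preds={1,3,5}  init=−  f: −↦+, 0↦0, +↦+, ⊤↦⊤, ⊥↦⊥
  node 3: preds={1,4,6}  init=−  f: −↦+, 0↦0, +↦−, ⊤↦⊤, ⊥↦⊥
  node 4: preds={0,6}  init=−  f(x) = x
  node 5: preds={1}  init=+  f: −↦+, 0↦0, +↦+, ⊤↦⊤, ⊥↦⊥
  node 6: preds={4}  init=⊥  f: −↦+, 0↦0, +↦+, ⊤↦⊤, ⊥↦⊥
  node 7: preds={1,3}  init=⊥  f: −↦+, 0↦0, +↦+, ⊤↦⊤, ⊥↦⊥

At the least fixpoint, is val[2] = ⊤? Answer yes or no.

yes

Trace (18 dequeues):
  [1] u=0 | in − | out + | ==
  [2] u=1 | in + | out + | prev ⊥ | push {}
  [3] u=2 | in ⊤ | out ⊤ | prev − | push {0}
  [4] u=3 | in ⊤ | out ⊤ | prev − | push {2}
  [5] u=4 | in + | out ⊤ | prev − | push {3}
  [6] u=5 | in + | out + | ==
  [7] u=6 | in ⊤ | out ⊤ | prev ⊥ | push {4}
  [8] u=7 | in ⊤ | out ⊤ | prev ⊥ | push {1}
  [9] u=0 | in ⊤ | out ⊤ | prev + | push {}
  [10] u=2 | in ⊤ | out ⊤ | ==
  [11] u=3 | in ⊤ | out ⊤ | ==
  [12] u=4 | in ⊤ | out ⊤ | ==
  [13] u=1 | in ⊤ | out ⊤ | prev + | push {2,3,5,7}
  [14] u=2 | in ⊤ | out ⊤ | ==
  [15] u=3 | in ⊤ | out ⊤ | ==
  [16] u=5 | in ⊤ | out ⊤ | prev + | push {2}
  [17] u=7 | in ⊤ | out ⊤ | ==
  [18] u=2 | in ⊤ | out ⊤ | ==

Converged values:
  [0] ⊤
  [1] ⊤
  [2] ⊤
  [3] ⊤
  [4] ⊤
  [5] ⊤
  [6] ⊤
  [7] ⊤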